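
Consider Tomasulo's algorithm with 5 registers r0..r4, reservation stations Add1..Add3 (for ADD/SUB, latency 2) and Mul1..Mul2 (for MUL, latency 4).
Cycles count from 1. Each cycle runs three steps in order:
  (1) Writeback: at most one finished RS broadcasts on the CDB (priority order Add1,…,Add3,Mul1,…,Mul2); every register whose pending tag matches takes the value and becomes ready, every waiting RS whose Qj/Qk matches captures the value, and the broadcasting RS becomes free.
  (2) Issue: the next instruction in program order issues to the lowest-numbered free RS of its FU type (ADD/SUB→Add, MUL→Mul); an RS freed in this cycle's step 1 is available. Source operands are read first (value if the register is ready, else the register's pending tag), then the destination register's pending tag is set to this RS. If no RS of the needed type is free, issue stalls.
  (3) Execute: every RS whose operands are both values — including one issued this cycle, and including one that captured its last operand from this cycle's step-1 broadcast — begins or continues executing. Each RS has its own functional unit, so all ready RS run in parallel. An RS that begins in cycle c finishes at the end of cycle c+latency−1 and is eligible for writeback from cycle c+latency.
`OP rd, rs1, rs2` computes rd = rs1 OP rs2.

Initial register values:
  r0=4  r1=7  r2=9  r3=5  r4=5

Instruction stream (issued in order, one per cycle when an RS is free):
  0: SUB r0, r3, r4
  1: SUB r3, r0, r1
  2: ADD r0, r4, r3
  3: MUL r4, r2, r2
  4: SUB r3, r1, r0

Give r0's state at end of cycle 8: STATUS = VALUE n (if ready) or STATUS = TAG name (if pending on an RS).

STATUS = VALUE -2

cycle 1: issue SUB r0<-Add1 // r0:Add1,r1:7,r2:9,r3:5,r4:5
cycle 2: issue SUB r3<-Add2 // r0:Add1,r1:7,r2:9,r3:Add2,r4:5
cycle 3: CDB Add1=0; issue ADD r0<-Add1 // r0:Add1,r1:7,r2:9,r3:Add2,r4:5
cycle 4: issue MUL r4<-Mul1 // r0:Add1,r1:7,r2:9,r3:Add2,r4:Mul1
cycle 5: CDB Add2=-7; issue SUB r3<-Add2 // r0:Add1,r1:7,r2:9,r3:Add2,r4:Mul1
cycle 6: - // r0:Add1,r1:7,r2:9,r3:Add2,r4:Mul1
cycle 7: CDB Add1=-2 // r0:-2,r1:7,r2:9,r3:Add2,r4:Mul1
cycle 8: CDB Mul1=81 // r0:-2,r1:7,r2:9,r3:Add2,r4:81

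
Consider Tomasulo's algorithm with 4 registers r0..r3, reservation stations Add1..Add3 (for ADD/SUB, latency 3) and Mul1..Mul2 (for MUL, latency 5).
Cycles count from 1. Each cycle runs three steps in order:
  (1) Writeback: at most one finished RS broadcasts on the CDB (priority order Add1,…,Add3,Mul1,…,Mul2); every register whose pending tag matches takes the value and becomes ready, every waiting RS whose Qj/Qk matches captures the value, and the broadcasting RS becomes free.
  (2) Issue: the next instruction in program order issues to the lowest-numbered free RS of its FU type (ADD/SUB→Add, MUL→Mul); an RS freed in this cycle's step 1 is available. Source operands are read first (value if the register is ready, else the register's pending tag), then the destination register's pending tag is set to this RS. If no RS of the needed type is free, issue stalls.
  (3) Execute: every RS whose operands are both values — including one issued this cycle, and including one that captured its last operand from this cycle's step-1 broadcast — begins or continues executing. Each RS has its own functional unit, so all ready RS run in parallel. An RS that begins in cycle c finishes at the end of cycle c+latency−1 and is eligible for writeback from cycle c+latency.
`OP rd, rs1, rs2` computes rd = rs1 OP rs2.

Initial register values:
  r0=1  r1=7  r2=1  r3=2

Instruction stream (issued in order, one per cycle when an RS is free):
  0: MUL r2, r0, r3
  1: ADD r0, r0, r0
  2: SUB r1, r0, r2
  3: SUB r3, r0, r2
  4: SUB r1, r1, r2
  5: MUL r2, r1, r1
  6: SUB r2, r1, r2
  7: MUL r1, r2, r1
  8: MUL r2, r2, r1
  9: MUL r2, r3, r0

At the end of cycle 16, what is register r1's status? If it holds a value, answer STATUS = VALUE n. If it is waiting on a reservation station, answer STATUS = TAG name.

STATUS = TAG Mul2

  c1: issue MUL r2<-Mul1  regs: r0:1,r1:7,r2:Mul1,r3:2
  c2: issue ADD r0<-Add1  regs: r0:Add1,r1:7,r2:Mul1,r3:2
  c3: issue SUB r1<-Add2  regs: r0:Add1,r1:Add2,r2:Mul1,r3:2
  c4: issue SUB r3<-Add3  regs: r0:Add1,r1:Add2,r2:Mul1,r3:Add3
  c5: CDB Add1=2; issue SUB r1<-Add1  regs: r0:2,r1:Add1,r2:Mul1,r3:Add3
  c6: CDB Mul1=2; issue MUL r2<-Mul1  regs: r0:2,r1:Add1,r2:Mul1,r3:Add3
  c7: stall  regs: r0:2,r1:Add1,r2:Mul1,r3:Add3
  c8: stall  regs: r0:2,r1:Add1,r2:Mul1,r3:Add3
  c9: CDB Add2=0; issue SUB r2<-Add2  regs: r0:2,r1:Add1,r2:Add2,r3:Add3
  c10: CDB Add3=0; issue MUL r1<-Mul2  regs: r0:2,r1:Mul2,r2:Add2,r3:0
  c11: stall  regs: r0:2,r1:Mul2,r2:Add2,r3:0
  c12: CDB Add1=-2; stall  regs: r0:2,r1:Mul2,r2:Add2,r3:0
  c13: stall  regs: r0:2,r1:Mul2,r2:Add2,r3:0
  c14: stall  regs: r0:2,r1:Mul2,r2:Add2,r3:0
  c15: stall  regs: r0:2,r1:Mul2,r2:Add2,r3:0
  c16: stall  regs: r0:2,r1:Mul2,r2:Add2,r3:0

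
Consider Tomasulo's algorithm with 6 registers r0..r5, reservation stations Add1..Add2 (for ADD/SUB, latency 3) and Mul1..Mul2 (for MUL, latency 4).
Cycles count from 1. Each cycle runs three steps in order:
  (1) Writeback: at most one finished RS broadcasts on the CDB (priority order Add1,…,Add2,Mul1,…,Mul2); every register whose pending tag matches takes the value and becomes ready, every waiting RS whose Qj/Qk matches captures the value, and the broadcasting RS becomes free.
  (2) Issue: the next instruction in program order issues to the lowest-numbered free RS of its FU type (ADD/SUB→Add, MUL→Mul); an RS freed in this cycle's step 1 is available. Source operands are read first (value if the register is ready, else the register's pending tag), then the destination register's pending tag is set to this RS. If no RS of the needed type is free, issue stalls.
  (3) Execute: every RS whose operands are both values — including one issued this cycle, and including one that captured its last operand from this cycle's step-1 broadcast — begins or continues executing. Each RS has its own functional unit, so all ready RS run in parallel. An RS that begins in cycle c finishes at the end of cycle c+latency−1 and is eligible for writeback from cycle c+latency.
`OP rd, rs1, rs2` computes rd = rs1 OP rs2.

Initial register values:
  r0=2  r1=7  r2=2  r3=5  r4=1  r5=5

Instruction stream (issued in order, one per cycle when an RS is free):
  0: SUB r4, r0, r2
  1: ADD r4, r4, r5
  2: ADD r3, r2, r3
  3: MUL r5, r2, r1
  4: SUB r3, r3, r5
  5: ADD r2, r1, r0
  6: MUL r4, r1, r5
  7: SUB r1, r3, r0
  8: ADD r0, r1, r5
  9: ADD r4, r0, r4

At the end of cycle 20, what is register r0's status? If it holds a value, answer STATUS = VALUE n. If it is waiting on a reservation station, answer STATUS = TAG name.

  c1: issue SUB r4<-Add1  regs: r0:2,r1:7,r2:2,r3:5,r4:Add1,r5:5
  c2: issue ADD r4<-Add2  regs: r0:2,r1:7,r2:2,r3:5,r4:Add2,r5:5
  c3: stall  regs: r0:2,r1:7,r2:2,r3:5,r4:Add2,r5:5
  c4: CDB Add1=0; issue ADD r3<-Add1  regs: r0:2,r1:7,r2:2,r3:Add1,r4:Add2,r5:5
  c5: issue MUL r5<-Mul1  regs: r0:2,r1:7,r2:2,r3:Add1,r4:Add2,r5:Mul1
  c6: stall  regs: r0:2,r1:7,r2:2,r3:Add1,r4:Add2,r5:Mul1
  c7: CDB Add1=7; issue SUB r3<-Add1  regs: r0:2,r1:7,r2:2,r3:Add1,r4:Add2,r5:Mul1
  c8: CDB Add2=5; issue ADD r2<-Add2  regs: r0:2,r1:7,r2:Add2,r3:Add1,r4:5,r5:Mul1
  c9: CDB Mul1=14; issue MUL r4<-Mul1  regs: r0:2,r1:7,r2:Add2,r3:Add1,r4:Mul1,r5:14
  c10: stall  regs: r0:2,r1:7,r2:Add2,r3:Add1,r4:Mul1,r5:14
  c11: CDB Add2=9; issue SUB r1<-Add2  regs: r0:2,r1:Add2,r2:9,r3:Add1,r4:Mul1,r5:14
  c12: CDB Add1=-7; issue ADD r0<-Add1  regs: r0:Add1,r1:Add2,r2:9,r3:-7,r4:Mul1,r5:14
  c13: CDB Mul1=98; stall  regs: r0:Add1,r1:Add2,r2:9,r3:-7,r4:98,r5:14
  c14: stall  regs: r0:Add1,r1:Add2,r2:9,r3:-7,r4:98,r5:14
  c15: CDB Add2=-9; issue ADD r4<-Add2  regs: r0:Add1,r1:-9,r2:9,r3:-7,r4:Add2,r5:14
  c16: -  regs: r0:Add1,r1:-9,r2:9,r3:-7,r4:Add2,r5:14
  c17: -  regs: r0:Add1,r1:-9,r2:9,r3:-7,r4:Add2,r5:14
  c18: CDB Add1=5  regs: r0:5,r1:-9,r2:9,r3:-7,r4:Add2,r5:14
  c19: -  regs: r0:5,r1:-9,r2:9,r3:-7,r4:Add2,r5:14
  c20: -  regs: r0:5,r1:-9,r2:9,r3:-7,r4:Add2,r5:14

STATUS = VALUE 5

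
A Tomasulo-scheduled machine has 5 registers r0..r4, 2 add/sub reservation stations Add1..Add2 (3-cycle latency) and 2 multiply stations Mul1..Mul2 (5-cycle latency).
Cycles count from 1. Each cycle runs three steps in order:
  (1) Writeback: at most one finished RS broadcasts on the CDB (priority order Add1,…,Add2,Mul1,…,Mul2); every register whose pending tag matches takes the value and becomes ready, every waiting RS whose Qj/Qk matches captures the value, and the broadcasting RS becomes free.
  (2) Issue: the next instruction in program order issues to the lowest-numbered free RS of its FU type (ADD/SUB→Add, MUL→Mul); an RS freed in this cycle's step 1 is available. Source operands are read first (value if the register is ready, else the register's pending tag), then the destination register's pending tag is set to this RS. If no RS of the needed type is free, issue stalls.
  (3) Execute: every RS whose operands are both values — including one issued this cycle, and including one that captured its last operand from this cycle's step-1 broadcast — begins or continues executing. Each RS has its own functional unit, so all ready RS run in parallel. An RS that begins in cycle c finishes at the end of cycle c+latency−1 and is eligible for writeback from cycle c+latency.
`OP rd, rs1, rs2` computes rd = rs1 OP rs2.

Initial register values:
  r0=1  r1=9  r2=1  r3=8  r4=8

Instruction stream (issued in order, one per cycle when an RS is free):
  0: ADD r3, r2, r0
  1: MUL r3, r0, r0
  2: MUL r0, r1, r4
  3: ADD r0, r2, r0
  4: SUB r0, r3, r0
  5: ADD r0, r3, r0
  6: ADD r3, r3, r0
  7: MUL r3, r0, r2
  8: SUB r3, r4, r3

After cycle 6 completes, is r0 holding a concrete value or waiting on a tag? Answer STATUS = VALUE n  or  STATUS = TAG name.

STATUS = TAG Add2

cycle 1: issue ADD r3<-Add1 // r0:1,r1:9,r2:1,r3:Add1,r4:8
cycle 2: issue MUL r3<-Mul1 // r0:1,r1:9,r2:1,r3:Mul1,r4:8
cycle 3: issue MUL r0<-Mul2 // r0:Mul2,r1:9,r2:1,r3:Mul1,r4:8
cycle 4: CDB Add1=2; issue ADD r0<-Add1 // r0:Add1,r1:9,r2:1,r3:Mul1,r4:8
cycle 5: issue SUB r0<-Add2 // r0:Add2,r1:9,r2:1,r3:Mul1,r4:8
cycle 6: stall // r0:Add2,r1:9,r2:1,r3:Mul1,r4:8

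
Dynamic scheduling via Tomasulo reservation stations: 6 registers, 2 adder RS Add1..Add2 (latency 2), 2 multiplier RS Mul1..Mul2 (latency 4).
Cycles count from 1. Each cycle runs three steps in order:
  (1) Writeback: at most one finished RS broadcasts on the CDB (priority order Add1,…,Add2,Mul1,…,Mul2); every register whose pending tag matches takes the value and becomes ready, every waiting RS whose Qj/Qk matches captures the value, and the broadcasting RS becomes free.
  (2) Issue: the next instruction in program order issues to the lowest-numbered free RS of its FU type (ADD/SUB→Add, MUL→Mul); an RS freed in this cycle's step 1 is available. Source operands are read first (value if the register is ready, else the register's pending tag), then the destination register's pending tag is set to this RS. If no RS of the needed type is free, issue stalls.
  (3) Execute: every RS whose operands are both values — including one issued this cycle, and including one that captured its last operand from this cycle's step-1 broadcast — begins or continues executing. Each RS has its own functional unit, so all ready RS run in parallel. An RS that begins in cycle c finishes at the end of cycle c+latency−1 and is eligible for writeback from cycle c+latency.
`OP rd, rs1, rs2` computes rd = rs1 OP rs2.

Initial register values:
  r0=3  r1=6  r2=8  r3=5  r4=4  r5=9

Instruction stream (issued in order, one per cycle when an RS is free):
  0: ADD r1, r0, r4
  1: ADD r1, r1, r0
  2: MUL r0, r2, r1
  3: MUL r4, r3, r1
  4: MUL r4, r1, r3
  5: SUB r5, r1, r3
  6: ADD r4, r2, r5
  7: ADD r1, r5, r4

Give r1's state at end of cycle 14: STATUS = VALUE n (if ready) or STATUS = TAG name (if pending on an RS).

STATUS = TAG Add1

cycle 1: issue ADD r1<-Add1 // r0:3,r1:Add1,r2:8,r3:5,r4:4,r5:9
cycle 2: issue ADD r1<-Add2 // r0:3,r1:Add2,r2:8,r3:5,r4:4,r5:9
cycle 3: CDB Add1=7; issue MUL r0<-Mul1 // r0:Mul1,r1:Add2,r2:8,r3:5,r4:4,r5:9
cycle 4: issue MUL r4<-Mul2 // r0:Mul1,r1:Add2,r2:8,r3:5,r4:Mul2,r5:9
cycle 5: CDB Add2=10; stall // r0:Mul1,r1:10,r2:8,r3:5,r4:Mul2,r5:9
cycle 6: stall // r0:Mul1,r1:10,r2:8,r3:5,r4:Mul2,r5:9
cycle 7: stall // r0:Mul1,r1:10,r2:8,r3:5,r4:Mul2,r5:9
cycle 8: stall // r0:Mul1,r1:10,r2:8,r3:5,r4:Mul2,r5:9
cycle 9: CDB Mul1=80; issue MUL r4<-Mul1 // r0:80,r1:10,r2:8,r3:5,r4:Mul1,r5:9
cycle 10: CDB Mul2=50; issue SUB r5<-Add1 // r0:80,r1:10,r2:8,r3:5,r4:Mul1,r5:Add1
cycle 11: issue ADD r4<-Add2 // r0:80,r1:10,r2:8,r3:5,r4:Add2,r5:Add1
cycle 12: CDB Add1=5; issue ADD r1<-Add1 // r0:80,r1:Add1,r2:8,r3:5,r4:Add2,r5:5
cycle 13: CDB Mul1=50 // r0:80,r1:Add1,r2:8,r3:5,r4:Add2,r5:5
cycle 14: CDB Add2=13 // r0:80,r1:Add1,r2:8,r3:5,r4:13,r5:5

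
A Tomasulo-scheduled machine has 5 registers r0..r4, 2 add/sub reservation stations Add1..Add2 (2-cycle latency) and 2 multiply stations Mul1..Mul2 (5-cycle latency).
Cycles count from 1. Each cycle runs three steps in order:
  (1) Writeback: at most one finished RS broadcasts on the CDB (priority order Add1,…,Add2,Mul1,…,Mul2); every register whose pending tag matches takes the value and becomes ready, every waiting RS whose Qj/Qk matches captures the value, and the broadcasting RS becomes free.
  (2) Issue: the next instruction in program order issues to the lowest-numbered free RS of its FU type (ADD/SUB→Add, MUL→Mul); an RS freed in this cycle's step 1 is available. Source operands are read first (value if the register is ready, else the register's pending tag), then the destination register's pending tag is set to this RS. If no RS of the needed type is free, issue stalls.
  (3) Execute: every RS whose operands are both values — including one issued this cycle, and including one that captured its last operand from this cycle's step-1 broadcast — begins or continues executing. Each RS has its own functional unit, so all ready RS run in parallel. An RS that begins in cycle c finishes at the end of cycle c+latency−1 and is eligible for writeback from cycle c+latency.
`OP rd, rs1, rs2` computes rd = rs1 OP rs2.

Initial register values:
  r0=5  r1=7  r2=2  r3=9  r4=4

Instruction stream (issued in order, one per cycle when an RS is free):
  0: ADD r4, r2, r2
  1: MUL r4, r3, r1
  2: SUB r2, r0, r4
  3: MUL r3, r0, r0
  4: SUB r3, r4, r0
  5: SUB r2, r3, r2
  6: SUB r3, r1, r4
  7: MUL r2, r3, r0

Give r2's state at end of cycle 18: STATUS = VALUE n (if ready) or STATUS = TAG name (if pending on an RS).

c1: issue ADD r4<-Add1 | r0:5,r1:7,r2:2,r3:9,r4:Add1
c2: issue MUL r4<-Mul1 | r0:5,r1:7,r2:2,r3:9,r4:Mul1
c3: CDB Add1=4; issue SUB r2<-Add1 | r0:5,r1:7,r2:Add1,r3:9,r4:Mul1
c4: issue MUL r3<-Mul2 | r0:5,r1:7,r2:Add1,r3:Mul2,r4:Mul1
c5: issue SUB r3<-Add2 | r0:5,r1:7,r2:Add1,r3:Add2,r4:Mul1
c6: stall | r0:5,r1:7,r2:Add1,r3:Add2,r4:Mul1
c7: CDB Mul1=63; stall | r0:5,r1:7,r2:Add1,r3:Add2,r4:63
c8: stall | r0:5,r1:7,r2:Add1,r3:Add2,r4:63
c9: CDB Add1=-58; issue SUB r2<-Add1 | r0:5,r1:7,r2:Add1,r3:Add2,r4:63
c10: CDB Add2=58; issue SUB r3<-Add2 | r0:5,r1:7,r2:Add1,r3:Add2,r4:63
c11: CDB Mul2=25; issue MUL r2<-Mul1 | r0:5,r1:7,r2:Mul1,r3:Add2,r4:63
c12: CDB Add1=116 | r0:5,r1:7,r2:Mul1,r3:Add2,r4:63
c13: CDB Add2=-56 | r0:5,r1:7,r2:Mul1,r3:-56,r4:63
c14: - | r0:5,r1:7,r2:Mul1,r3:-56,r4:63
c15: - | r0:5,r1:7,r2:Mul1,r3:-56,r4:63
c16: - | r0:5,r1:7,r2:Mul1,r3:-56,r4:63
c17: - | r0:5,r1:7,r2:Mul1,r3:-56,r4:63
c18: CDB Mul1=-280 | r0:5,r1:7,r2:-280,r3:-56,r4:63

STATUS = VALUE -280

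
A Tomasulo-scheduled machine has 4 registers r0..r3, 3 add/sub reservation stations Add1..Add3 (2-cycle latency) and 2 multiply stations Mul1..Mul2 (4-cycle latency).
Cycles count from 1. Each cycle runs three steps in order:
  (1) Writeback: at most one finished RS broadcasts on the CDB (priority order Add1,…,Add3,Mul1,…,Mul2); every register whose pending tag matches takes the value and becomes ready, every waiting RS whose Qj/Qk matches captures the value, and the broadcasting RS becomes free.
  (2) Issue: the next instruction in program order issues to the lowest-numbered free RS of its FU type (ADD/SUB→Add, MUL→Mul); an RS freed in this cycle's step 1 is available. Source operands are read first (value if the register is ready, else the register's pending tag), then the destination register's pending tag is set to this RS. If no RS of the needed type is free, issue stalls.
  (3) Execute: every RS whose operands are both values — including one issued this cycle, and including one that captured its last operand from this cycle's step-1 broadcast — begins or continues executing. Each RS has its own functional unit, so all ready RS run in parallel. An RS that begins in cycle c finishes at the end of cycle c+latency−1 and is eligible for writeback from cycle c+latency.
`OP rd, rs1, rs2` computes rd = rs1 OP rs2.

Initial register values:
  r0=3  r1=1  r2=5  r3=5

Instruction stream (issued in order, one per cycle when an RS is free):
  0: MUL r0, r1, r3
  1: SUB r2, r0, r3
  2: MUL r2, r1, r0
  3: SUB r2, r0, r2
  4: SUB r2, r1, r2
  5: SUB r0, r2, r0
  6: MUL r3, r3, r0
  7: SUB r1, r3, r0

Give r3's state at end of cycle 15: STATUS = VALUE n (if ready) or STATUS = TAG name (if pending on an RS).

cycle 1: issue MUL r0<-Mul1 // r0:Mul1,r1:1,r2:5,r3:5
cycle 2: issue SUB r2<-Add1 // r0:Mul1,r1:1,r2:Add1,r3:5
cycle 3: issue MUL r2<-Mul2 // r0:Mul1,r1:1,r2:Mul2,r3:5
cycle 4: issue SUB r2<-Add2 // r0:Mul1,r1:1,r2:Add2,r3:5
cycle 5: CDB Mul1=5; issue SUB r2<-Add3 // r0:5,r1:1,r2:Add3,r3:5
cycle 6: stall // r0:5,r1:1,r2:Add3,r3:5
cycle 7: CDB Add1=0; issue SUB r0<-Add1 // r0:Add1,r1:1,r2:Add3,r3:5
cycle 8: issue MUL r3<-Mul1 // r0:Add1,r1:1,r2:Add3,r3:Mul1
cycle 9: CDB Mul2=5; stall // r0:Add1,r1:1,r2:Add3,r3:Mul1
cycle 10: stall // r0:Add1,r1:1,r2:Add3,r3:Mul1
cycle 11: CDB Add2=0; issue SUB r1<-Add2 // r0:Add1,r1:Add2,r2:Add3,r3:Mul1
cycle 12: - // r0:Add1,r1:Add2,r2:Add3,r3:Mul1
cycle 13: CDB Add3=1 // r0:Add1,r1:Add2,r2:1,r3:Mul1
cycle 14: - // r0:Add1,r1:Add2,r2:1,r3:Mul1
cycle 15: CDB Add1=-4 // r0:-4,r1:Add2,r2:1,r3:Mul1

STATUS = TAG Mul1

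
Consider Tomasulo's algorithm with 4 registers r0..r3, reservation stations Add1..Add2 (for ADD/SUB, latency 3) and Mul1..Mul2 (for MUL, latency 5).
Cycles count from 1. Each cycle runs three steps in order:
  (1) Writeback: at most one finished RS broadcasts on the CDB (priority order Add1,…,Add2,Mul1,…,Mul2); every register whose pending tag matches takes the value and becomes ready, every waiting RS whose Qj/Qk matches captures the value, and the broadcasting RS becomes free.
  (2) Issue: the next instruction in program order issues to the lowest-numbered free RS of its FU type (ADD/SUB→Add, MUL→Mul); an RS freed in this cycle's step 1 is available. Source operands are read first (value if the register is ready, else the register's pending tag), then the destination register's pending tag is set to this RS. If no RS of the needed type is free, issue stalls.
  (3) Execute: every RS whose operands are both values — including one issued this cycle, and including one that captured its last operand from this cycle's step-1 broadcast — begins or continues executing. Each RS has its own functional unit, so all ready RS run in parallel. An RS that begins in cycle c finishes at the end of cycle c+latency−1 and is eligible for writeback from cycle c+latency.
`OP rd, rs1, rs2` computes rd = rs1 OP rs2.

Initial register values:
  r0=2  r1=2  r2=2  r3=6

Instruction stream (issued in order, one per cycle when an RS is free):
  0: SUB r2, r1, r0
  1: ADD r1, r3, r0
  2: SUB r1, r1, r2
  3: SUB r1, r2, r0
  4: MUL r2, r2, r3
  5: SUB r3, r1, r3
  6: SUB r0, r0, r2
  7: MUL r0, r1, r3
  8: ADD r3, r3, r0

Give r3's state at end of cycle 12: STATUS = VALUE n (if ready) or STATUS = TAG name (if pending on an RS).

STATUS = TAG Add1

c1: issue SUB r2<-Add1 | r0:2,r1:2,r2:Add1,r3:6
c2: issue ADD r1<-Add2 | r0:2,r1:Add2,r2:Add1,r3:6
c3: stall | r0:2,r1:Add2,r2:Add1,r3:6
c4: CDB Add1=0; issue SUB r1<-Add1 | r0:2,r1:Add1,r2:0,r3:6
c5: CDB Add2=8; issue SUB r1<-Add2 | r0:2,r1:Add2,r2:0,r3:6
c6: issue MUL r2<-Mul1 | r0:2,r1:Add2,r2:Mul1,r3:6
c7: stall | r0:2,r1:Add2,r2:Mul1,r3:6
c8: CDB Add1=8; issue SUB r3<-Add1 | r0:2,r1:Add2,r2:Mul1,r3:Add1
c9: CDB Add2=-2; issue SUB r0<-Add2 | r0:Add2,r1:-2,r2:Mul1,r3:Add1
c10: issue MUL r0<-Mul2 | r0:Mul2,r1:-2,r2:Mul1,r3:Add1
c11: CDB Mul1=0; stall | r0:Mul2,r1:-2,r2:0,r3:Add1
c12: CDB Add1=-8; issue ADD r3<-Add1 | r0:Mul2,r1:-2,r2:0,r3:Add1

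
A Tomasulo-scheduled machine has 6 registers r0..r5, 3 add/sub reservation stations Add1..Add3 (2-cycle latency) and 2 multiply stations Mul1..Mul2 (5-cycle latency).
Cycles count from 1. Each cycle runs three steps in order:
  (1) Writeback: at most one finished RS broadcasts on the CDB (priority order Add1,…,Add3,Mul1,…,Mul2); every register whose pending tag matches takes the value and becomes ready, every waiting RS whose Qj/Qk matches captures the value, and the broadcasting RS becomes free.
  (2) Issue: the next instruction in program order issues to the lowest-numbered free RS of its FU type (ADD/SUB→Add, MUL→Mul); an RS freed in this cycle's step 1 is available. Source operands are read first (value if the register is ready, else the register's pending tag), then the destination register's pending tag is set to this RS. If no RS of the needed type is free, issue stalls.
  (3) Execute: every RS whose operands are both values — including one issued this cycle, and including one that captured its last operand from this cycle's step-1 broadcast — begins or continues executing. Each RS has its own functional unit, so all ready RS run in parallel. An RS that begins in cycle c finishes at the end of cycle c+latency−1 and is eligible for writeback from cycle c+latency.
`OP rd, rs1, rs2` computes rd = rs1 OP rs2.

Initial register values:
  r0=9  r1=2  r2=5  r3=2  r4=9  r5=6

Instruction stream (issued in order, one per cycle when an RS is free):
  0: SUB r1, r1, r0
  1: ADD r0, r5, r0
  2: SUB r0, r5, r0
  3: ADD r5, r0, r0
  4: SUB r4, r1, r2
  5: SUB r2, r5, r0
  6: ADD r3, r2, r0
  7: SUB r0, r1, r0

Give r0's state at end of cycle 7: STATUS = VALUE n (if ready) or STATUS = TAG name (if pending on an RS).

STATUS = VALUE -9

  c1: issue SUB r1<-Add1  regs: r0:9,r1:Add1,r2:5,r3:2,r4:9,r5:6
  c2: issue ADD r0<-Add2  regs: r0:Add2,r1:Add1,r2:5,r3:2,r4:9,r5:6
  c3: CDB Add1=-7; issue SUB r0<-Add1  regs: r0:Add1,r1:-7,r2:5,r3:2,r4:9,r5:6
  c4: CDB Add2=15; issue ADD r5<-Add2  regs: r0:Add1,r1:-7,r2:5,r3:2,r4:9,r5:Add2
  c5: issue SUB r4<-Add3  regs: r0:Add1,r1:-7,r2:5,r3:2,r4:Add3,r5:Add2
  c6: CDB Add1=-9; issue SUB r2<-Add1  regs: r0:-9,r1:-7,r2:Add1,r3:2,r4:Add3,r5:Add2
  c7: CDB Add3=-12; issue ADD r3<-Add3  regs: r0:-9,r1:-7,r2:Add1,r3:Add3,r4:-12,r5:Add2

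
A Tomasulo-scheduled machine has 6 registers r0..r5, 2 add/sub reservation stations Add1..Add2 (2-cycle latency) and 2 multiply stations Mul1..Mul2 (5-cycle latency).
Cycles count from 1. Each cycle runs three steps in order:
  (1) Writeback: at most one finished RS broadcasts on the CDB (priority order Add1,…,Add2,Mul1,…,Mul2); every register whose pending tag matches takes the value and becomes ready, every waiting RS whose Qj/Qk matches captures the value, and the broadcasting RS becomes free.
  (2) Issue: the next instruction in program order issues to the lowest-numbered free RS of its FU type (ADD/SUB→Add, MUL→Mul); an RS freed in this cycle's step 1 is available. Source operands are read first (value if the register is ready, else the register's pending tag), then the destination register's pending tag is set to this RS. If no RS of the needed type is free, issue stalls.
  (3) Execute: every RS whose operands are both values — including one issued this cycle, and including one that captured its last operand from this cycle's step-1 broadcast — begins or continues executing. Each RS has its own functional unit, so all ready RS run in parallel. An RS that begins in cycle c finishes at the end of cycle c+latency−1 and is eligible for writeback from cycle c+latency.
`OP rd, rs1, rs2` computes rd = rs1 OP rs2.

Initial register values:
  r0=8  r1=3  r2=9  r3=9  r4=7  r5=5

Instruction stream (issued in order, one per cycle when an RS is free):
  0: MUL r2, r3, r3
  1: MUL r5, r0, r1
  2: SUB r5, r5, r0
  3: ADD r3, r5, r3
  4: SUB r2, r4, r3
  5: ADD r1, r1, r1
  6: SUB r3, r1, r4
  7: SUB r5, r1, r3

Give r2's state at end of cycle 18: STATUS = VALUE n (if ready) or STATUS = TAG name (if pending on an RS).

STATUS = VALUE -18

  c1: issue MUL r2<-Mul1  regs: r0:8,r1:3,r2:Mul1,r3:9,r4:7,r5:5
  c2: issue MUL r5<-Mul2  regs: r0:8,r1:3,r2:Mul1,r3:9,r4:7,r5:Mul2
  c3: issue SUB r5<-Add1  regs: r0:8,r1:3,r2:Mul1,r3:9,r4:7,r5:Add1
  c4: issue ADD r3<-Add2  regs: r0:8,r1:3,r2:Mul1,r3:Add2,r4:7,r5:Add1
  c5: stall  regs: r0:8,r1:3,r2:Mul1,r3:Add2,r4:7,r5:Add1
  c6: CDB Mul1=81; stall  regs: r0:8,r1:3,r2:81,r3:Add2,r4:7,r5:Add1
  c7: CDB Mul2=24; stall  regs: r0:8,r1:3,r2:81,r3:Add2,r4:7,r5:Add1
  c8: stall  regs: r0:8,r1:3,r2:81,r3:Add2,r4:7,r5:Add1
  c9: CDB Add1=16; issue SUB r2<-Add1  regs: r0:8,r1:3,r2:Add1,r3:Add2,r4:7,r5:16
  c10: stall  regs: r0:8,r1:3,r2:Add1,r3:Add2,r4:7,r5:16
  c11: CDB Add2=25; issue ADD r1<-Add2  regs: r0:8,r1:Add2,r2:Add1,r3:25,r4:7,r5:16
  c12: stall  regs: r0:8,r1:Add2,r2:Add1,r3:25,r4:7,r5:16
  c13: CDB Add1=-18; issue SUB r3<-Add1  regs: r0:8,r1:Add2,r2:-18,r3:Add1,r4:7,r5:16
  c14: CDB Add2=6; issue SUB r5<-Add2  regs: r0:8,r1:6,r2:-18,r3:Add1,r4:7,r5:Add2
  c15: -  regs: r0:8,r1:6,r2:-18,r3:Add1,r4:7,r5:Add2
  c16: CDB Add1=-1  regs: r0:8,r1:6,r2:-18,r3:-1,r4:7,r5:Add2
  c17: -  regs: r0:8,r1:6,r2:-18,r3:-1,r4:7,r5:Add2
  c18: CDB Add2=7  regs: r0:8,r1:6,r2:-18,r3:-1,r4:7,r5:7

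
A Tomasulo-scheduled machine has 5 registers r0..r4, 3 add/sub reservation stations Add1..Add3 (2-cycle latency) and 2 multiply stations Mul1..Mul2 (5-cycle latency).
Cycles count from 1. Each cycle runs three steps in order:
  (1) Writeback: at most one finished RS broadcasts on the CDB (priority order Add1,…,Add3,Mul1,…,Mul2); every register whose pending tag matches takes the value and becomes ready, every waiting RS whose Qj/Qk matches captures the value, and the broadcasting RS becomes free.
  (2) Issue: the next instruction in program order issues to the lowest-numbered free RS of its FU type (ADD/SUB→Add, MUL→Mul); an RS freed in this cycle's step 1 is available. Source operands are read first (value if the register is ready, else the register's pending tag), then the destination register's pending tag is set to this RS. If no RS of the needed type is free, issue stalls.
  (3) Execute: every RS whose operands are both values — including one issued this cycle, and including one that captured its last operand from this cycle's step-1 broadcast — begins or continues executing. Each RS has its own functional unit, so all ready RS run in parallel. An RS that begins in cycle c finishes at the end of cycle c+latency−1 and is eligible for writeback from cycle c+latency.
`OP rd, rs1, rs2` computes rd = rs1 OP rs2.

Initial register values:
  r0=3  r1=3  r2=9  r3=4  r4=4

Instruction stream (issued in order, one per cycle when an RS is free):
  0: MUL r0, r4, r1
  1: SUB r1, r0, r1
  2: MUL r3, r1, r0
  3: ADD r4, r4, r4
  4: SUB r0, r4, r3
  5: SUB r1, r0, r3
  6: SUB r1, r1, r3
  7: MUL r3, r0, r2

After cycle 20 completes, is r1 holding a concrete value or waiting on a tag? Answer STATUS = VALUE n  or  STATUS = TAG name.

STATUS = VALUE -316

  c1: issue MUL r0<-Mul1  regs: r0:Mul1,r1:3,r2:9,r3:4,r4:4
  c2: issue SUB r1<-Add1  regs: r0:Mul1,r1:Add1,r2:9,r3:4,r4:4
  c3: issue MUL r3<-Mul2  regs: r0:Mul1,r1:Add1,r2:9,r3:Mul2,r4:4
  c4: issue ADD r4<-Add2  regs: r0:Mul1,r1:Add1,r2:9,r3:Mul2,r4:Add2
  c5: issue SUB r0<-Add3  regs: r0:Add3,r1:Add1,r2:9,r3:Mul2,r4:Add2
  c6: CDB Add2=8; issue SUB r1<-Add2  regs: r0:Add3,r1:Add2,r2:9,r3:Mul2,r4:8
  c7: CDB Mul1=12; stall  regs: r0:Add3,r1:Add2,r2:9,r3:Mul2,r4:8
  c8: stall  regs: r0:Add3,r1:Add2,r2:9,r3:Mul2,r4:8
  c9: CDB Add1=9; issue SUB r1<-Add1  regs: r0:Add3,r1:Add1,r2:9,r3:Mul2,r4:8
  c10: issue MUL r3<-Mul1  regs: r0:Add3,r1:Add1,r2:9,r3:Mul1,r4:8
  c11: -  regs: r0:Add3,r1:Add1,r2:9,r3:Mul1,r4:8
  c12: -  regs: r0:Add3,r1:Add1,r2:9,r3:Mul1,r4:8
  c13: -  regs: r0:Add3,r1:Add1,r2:9,r3:Mul1,r4:8
  c14: CDB Mul2=108  regs: r0:Add3,r1:Add1,r2:9,r3:Mul1,r4:8
  c15: -  regs: r0:Add3,r1:Add1,r2:9,r3:Mul1,r4:8
  c16: CDB Add3=-100  regs: r0:-100,r1:Add1,r2:9,r3:Mul1,r4:8
  c17: -  regs: r0:-100,r1:Add1,r2:9,r3:Mul1,r4:8
  c18: CDB Add2=-208  regs: r0:-100,r1:Add1,r2:9,r3:Mul1,r4:8
  c19: -  regs: r0:-100,r1:Add1,r2:9,r3:Mul1,r4:8
  c20: CDB Add1=-316  regs: r0:-100,r1:-316,r2:9,r3:Mul1,r4:8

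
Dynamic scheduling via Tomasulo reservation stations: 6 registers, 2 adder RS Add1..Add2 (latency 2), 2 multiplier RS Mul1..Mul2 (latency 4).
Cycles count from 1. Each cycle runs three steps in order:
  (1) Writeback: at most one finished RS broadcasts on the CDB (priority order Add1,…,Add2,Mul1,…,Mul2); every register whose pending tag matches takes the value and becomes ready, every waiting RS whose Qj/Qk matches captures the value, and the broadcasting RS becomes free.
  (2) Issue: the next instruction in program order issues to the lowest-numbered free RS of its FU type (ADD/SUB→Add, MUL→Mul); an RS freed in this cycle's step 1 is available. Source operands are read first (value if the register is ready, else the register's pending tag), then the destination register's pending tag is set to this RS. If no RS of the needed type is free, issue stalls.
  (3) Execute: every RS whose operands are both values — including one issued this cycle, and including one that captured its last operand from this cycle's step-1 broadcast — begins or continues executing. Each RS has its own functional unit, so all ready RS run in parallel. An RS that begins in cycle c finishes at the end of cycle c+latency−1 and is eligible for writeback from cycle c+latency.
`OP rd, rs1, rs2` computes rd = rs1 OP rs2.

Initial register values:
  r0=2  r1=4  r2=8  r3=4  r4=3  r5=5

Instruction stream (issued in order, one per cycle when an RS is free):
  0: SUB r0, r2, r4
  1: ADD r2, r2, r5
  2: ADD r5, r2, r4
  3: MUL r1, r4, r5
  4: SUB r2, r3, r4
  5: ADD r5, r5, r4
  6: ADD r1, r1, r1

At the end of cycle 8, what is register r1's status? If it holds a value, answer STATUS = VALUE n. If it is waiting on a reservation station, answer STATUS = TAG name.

c1: issue SUB r0<-Add1 | r0:Add1,r1:4,r2:8,r3:4,r4:3,r5:5
c2: issue ADD r2<-Add2 | r0:Add1,r1:4,r2:Add2,r3:4,r4:3,r5:5
c3: CDB Add1=5; issue ADD r5<-Add1 | r0:5,r1:4,r2:Add2,r3:4,r4:3,r5:Add1
c4: CDB Add2=13; issue MUL r1<-Mul1 | r0:5,r1:Mul1,r2:13,r3:4,r4:3,r5:Add1
c5: issue SUB r2<-Add2 | r0:5,r1:Mul1,r2:Add2,r3:4,r4:3,r5:Add1
c6: CDB Add1=16; issue ADD r5<-Add1 | r0:5,r1:Mul1,r2:Add2,r3:4,r4:3,r5:Add1
c7: CDB Add2=1; issue ADD r1<-Add2 | r0:5,r1:Add2,r2:1,r3:4,r4:3,r5:Add1
c8: CDB Add1=19 | r0:5,r1:Add2,r2:1,r3:4,r4:3,r5:19

STATUS = TAG Add2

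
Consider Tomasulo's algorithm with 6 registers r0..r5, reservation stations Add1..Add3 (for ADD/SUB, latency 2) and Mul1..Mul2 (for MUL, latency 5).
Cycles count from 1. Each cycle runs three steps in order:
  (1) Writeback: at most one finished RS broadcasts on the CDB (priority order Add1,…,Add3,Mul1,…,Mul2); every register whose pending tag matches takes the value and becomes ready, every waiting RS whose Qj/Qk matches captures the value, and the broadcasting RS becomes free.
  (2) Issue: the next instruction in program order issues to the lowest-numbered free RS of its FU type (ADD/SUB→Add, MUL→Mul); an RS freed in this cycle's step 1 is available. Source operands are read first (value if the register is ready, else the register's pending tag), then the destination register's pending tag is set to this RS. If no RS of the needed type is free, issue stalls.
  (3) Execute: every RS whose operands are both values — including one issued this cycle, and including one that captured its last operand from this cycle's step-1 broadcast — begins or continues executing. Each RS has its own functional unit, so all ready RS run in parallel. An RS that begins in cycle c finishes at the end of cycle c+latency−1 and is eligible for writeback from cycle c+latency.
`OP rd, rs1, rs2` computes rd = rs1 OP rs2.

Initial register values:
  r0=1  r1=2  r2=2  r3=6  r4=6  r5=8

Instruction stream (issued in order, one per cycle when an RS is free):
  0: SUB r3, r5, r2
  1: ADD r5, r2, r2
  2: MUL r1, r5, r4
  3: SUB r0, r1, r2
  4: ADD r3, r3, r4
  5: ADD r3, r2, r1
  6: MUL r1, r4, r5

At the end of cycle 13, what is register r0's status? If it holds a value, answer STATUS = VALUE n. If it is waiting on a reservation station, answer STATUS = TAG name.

c1: issue SUB r3<-Add1 | r0:1,r1:2,r2:2,r3:Add1,r4:6,r5:8
c2: issue ADD r5<-Add2 | r0:1,r1:2,r2:2,r3:Add1,r4:6,r5:Add2
c3: CDB Add1=6; issue MUL r1<-Mul1 | r0:1,r1:Mul1,r2:2,r3:6,r4:6,r5:Add2
c4: CDB Add2=4; issue SUB r0<-Add1 | r0:Add1,r1:Mul1,r2:2,r3:6,r4:6,r5:4
c5: issue ADD r3<-Add2 | r0:Add1,r1:Mul1,r2:2,r3:Add2,r4:6,r5:4
c6: issue ADD r3<-Add3 | r0:Add1,r1:Mul1,r2:2,r3:Add3,r4:6,r5:4
c7: CDB Add2=12; issue MUL r1<-Mul2 | r0:Add1,r1:Mul2,r2:2,r3:Add3,r4:6,r5:4
c8: - | r0:Add1,r1:Mul2,r2:2,r3:Add3,r4:6,r5:4
c9: CDB Mul1=24 | r0:Add1,r1:Mul2,r2:2,r3:Add3,r4:6,r5:4
c10: - | r0:Add1,r1:Mul2,r2:2,r3:Add3,r4:6,r5:4
c11: CDB Add1=22 | r0:22,r1:Mul2,r2:2,r3:Add3,r4:6,r5:4
c12: CDB Add3=26 | r0:22,r1:Mul2,r2:2,r3:26,r4:6,r5:4
c13: CDB Mul2=24 | r0:22,r1:24,r2:2,r3:26,r4:6,r5:4

STATUS = VALUE 22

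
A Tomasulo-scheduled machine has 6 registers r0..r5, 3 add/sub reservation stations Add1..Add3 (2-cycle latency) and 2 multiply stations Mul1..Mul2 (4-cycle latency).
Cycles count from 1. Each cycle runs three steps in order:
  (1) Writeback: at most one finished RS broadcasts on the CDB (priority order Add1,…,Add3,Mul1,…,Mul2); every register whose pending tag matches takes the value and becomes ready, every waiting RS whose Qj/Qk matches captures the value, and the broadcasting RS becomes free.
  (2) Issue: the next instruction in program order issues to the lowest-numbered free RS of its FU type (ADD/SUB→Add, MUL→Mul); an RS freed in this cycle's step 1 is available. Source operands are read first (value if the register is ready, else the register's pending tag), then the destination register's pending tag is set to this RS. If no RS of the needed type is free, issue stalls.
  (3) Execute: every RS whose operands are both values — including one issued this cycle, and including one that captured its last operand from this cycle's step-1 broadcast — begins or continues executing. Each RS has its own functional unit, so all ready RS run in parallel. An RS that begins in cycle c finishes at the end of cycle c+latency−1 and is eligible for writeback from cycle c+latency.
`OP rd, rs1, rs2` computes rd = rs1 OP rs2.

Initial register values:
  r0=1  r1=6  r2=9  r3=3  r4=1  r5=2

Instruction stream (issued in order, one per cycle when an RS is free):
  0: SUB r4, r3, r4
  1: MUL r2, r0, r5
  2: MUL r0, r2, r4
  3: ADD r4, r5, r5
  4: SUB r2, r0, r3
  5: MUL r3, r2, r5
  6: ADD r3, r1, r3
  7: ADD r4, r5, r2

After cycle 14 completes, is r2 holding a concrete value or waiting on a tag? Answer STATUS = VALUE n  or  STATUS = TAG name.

  c1: issue SUB r4<-Add1  regs: r0:1,r1:6,r2:9,r3:3,r4:Add1,r5:2
  c2: issue MUL r2<-Mul1  regs: r0:1,r1:6,r2:Mul1,r3:3,r4:Add1,r5:2
  c3: CDB Add1=2; issue MUL r0<-Mul2  regs: r0:Mul2,r1:6,r2:Mul1,r3:3,r4:2,r5:2
  c4: issue ADD r4<-Add1  regs: r0:Mul2,r1:6,r2:Mul1,r3:3,r4:Add1,r5:2
  c5: issue SUB r2<-Add2  regs: r0:Mul2,r1:6,r2:Add2,r3:3,r4:Add1,r5:2
  c6: CDB Add1=4; stall  regs: r0:Mul2,r1:6,r2:Add2,r3:3,r4:4,r5:2
  c7: CDB Mul1=2; issue MUL r3<-Mul1  regs: r0:Mul2,r1:6,r2:Add2,r3:Mul1,r4:4,r5:2
  c8: issue ADD r3<-Add1  regs: r0:Mul2,r1:6,r2:Add2,r3:Add1,r4:4,r5:2
  c9: issue ADD r4<-Add3  regs: r0:Mul2,r1:6,r2:Add2,r3:Add1,r4:Add3,r5:2
  c10: -  regs: r0:Mul2,r1:6,r2:Add2,r3:Add1,r4:Add3,r5:2
  c11: CDB Mul2=4  regs: r0:4,r1:6,r2:Add2,r3:Add1,r4:Add3,r5:2
  c12: -  regs: r0:4,r1:6,r2:Add2,r3:Add1,r4:Add3,r5:2
  c13: CDB Add2=1  regs: r0:4,r1:6,r2:1,r3:Add1,r4:Add3,r5:2
  c14: -  regs: r0:4,r1:6,r2:1,r3:Add1,r4:Add3,r5:2

STATUS = VALUE 1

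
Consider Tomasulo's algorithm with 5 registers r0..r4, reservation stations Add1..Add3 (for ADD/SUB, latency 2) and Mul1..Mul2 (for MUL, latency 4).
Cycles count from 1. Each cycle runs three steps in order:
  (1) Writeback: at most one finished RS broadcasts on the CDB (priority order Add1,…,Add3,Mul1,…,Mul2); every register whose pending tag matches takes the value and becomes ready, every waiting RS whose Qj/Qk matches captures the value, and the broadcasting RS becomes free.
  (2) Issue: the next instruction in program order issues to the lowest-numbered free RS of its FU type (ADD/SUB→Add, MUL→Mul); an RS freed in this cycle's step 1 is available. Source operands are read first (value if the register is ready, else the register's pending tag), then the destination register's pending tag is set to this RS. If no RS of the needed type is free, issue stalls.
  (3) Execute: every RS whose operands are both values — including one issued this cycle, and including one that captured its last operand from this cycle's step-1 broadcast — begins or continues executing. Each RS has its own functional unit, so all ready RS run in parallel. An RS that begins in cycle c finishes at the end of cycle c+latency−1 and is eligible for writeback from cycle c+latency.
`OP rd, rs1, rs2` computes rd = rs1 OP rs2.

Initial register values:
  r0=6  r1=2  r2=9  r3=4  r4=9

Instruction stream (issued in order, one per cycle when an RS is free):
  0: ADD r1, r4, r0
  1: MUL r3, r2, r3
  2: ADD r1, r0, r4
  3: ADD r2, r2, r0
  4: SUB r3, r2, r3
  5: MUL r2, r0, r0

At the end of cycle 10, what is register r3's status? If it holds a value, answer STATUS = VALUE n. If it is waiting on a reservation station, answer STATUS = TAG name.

cycle 1: issue ADD r1<-Add1 // r0:6,r1:Add1,r2:9,r3:4,r4:9
cycle 2: issue MUL r3<-Mul1 // r0:6,r1:Add1,r2:9,r3:Mul1,r4:9
cycle 3: CDB Add1=15; issue ADD r1<-Add1 // r0:6,r1:Add1,r2:9,r3:Mul1,r4:9
cycle 4: issue ADD r2<-Add2 // r0:6,r1:Add1,r2:Add2,r3:Mul1,r4:9
cycle 5: CDB Add1=15; issue SUB r3<-Add1 // r0:6,r1:15,r2:Add2,r3:Add1,r4:9
cycle 6: CDB Add2=15; issue MUL r2<-Mul2 // r0:6,r1:15,r2:Mul2,r3:Add1,r4:9
cycle 7: CDB Mul1=36 // r0:6,r1:15,r2:Mul2,r3:Add1,r4:9
cycle 8: - // r0:6,r1:15,r2:Mul2,r3:Add1,r4:9
cycle 9: CDB Add1=-21 // r0:6,r1:15,r2:Mul2,r3:-21,r4:9
cycle 10: CDB Mul2=36 // r0:6,r1:15,r2:36,r3:-21,r4:9

STATUS = VALUE -21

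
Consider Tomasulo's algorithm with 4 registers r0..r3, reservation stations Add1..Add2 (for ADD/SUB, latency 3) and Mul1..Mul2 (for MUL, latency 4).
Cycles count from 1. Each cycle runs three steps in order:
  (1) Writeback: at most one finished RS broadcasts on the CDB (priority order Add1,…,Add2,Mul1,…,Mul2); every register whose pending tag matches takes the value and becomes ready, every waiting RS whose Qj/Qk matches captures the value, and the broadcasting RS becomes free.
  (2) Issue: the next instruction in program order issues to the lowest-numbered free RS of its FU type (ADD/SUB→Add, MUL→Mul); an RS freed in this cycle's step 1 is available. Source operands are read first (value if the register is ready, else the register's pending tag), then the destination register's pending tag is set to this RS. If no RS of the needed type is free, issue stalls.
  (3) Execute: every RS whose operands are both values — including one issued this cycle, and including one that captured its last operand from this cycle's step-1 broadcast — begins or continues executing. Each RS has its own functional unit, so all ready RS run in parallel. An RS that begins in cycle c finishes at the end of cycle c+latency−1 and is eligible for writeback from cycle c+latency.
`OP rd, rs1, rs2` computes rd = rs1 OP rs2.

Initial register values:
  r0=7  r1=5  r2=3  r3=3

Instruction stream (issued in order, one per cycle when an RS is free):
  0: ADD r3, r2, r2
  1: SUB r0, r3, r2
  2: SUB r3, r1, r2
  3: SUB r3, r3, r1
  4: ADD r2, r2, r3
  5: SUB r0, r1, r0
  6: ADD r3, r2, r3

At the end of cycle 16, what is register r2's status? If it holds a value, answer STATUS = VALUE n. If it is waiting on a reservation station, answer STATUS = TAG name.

STATUS = VALUE 0

  c1: issue ADD r3<-Add1  regs: r0:7,r1:5,r2:3,r3:Add1
  c2: issue SUB r0<-Add2  regs: r0:Add2,r1:5,r2:3,r3:Add1
  c3: stall  regs: r0:Add2,r1:5,r2:3,r3:Add1
  c4: CDB Add1=6; issue SUB r3<-Add1  regs: r0:Add2,r1:5,r2:3,r3:Add1
  c5: stall  regs: r0:Add2,r1:5,r2:3,r3:Add1
  c6: stall  regs: r0:Add2,r1:5,r2:3,r3:Add1
  c7: CDB Add1=2; issue SUB r3<-Add1  regs: r0:Add2,r1:5,r2:3,r3:Add1
  c8: CDB Add2=3; issue ADD r2<-Add2  regs: r0:3,r1:5,r2:Add2,r3:Add1
  c9: stall  regs: r0:3,r1:5,r2:Add2,r3:Add1
  c10: CDB Add1=-3; issue SUB r0<-Add1  regs: r0:Add1,r1:5,r2:Add2,r3:-3
  c11: stall  regs: r0:Add1,r1:5,r2:Add2,r3:-3
  c12: stall  regs: r0:Add1,r1:5,r2:Add2,r3:-3
  c13: CDB Add1=2; issue ADD r3<-Add1  regs: r0:2,r1:5,r2:Add2,r3:Add1
  c14: CDB Add2=0  regs: r0:2,r1:5,r2:0,r3:Add1
  c15: -  regs: r0:2,r1:5,r2:0,r3:Add1
  c16: -  regs: r0:2,r1:5,r2:0,r3:Add1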